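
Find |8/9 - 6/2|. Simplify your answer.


Simplify: 8/9 = 8/9 and 6/2 = 3
Find common denominator: LCD = 9
Convert: 8/9 and 27/9
Difference = |8 - 27|/9 = 19/9
Simplified = 19/9

19/9


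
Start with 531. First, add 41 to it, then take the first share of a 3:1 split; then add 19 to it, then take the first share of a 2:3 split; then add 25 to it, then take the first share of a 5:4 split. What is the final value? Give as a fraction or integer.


Start with 531.
Step 1: Add 41: 531+41=572; split 3:1 first = 572*3/4 = 429
Step 2: Add 19: 429+19=448; split 2:3 first = 448*2/5 = 896/5
Step 3: Add 25: 896/5+25=1021/5; split 5:4 first = 1021/5*5/9 = 1021/9
Final result = 1021/9

1021/9


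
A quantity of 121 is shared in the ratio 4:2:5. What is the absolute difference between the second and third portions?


Total parts = 4 + 2 + 5 = 11
Value per part = 121 / 11 = 11
Shares: 4*11=44, 2*11=22, 5*11=55
Second share = 22, third share = 55
Difference = |22 - 55| = 33

33


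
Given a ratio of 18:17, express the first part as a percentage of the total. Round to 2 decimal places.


Total parts = 18 + 17 = 35
First part fraction = 18/35
Percentage = (18/35) * 100
= 0.514286 * 100
= 51.43%

51.43


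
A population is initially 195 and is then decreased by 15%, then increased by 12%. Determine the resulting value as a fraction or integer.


Start: 195
Step 1: decrease by 15% => multiply by 85/100
  195 * 85/100 = 663/4
Step 2: increase by 12% => multiply by 112/100
  663/4 * 112/100 = 4641/25
Final value = 4641/25

4641/25


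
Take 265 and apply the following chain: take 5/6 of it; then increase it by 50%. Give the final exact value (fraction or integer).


Start with 265.
Step 1: Take 5/6: 265 * 5/6 = 1325/6
Step 2: Increase by 50%: 1325/6 * 150/100 = 1325/4
Final result = 1325/4

1325/4


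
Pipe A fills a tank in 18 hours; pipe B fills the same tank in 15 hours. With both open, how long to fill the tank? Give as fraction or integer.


Rate of A = 1/18 job per hour
Rate of B = 1/15 job per hour
Combined rate = 1/18 + 1/15
Find common denominator: (15 + 18)/(18*15) = 33/270
Combined rate = 11/90 job per hour
Time together = 1 / (11/90) = 90/11 hours

90/11


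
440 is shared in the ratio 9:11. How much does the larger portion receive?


Total parts = 9 + 11 = 20
Value per part = 440 / 20 = 22
First share = 9 * 22 = 198
Second share = 11 * 22 = 242
Larger share = 242

242


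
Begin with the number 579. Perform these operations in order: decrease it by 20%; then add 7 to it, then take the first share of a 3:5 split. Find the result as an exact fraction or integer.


Start with 579.
Step 1: Decrease by 20%: 579 * 80/100 = 2316/5
Step 2: Add 7: 2316/5+7=2351/5; split 3:5 first = 2351/5*3/8 = 7053/40
Final result = 7053/40

7053/40


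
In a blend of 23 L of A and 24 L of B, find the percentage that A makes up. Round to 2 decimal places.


Volume of A = 23 L
Volume of B = 24 L
Total volume = 23 + 24 = 47 L
Percentage of A = (23/47) * 100
= 48.94%

48.94


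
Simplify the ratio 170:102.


Find GCD(170, 102)
GCD = 34
Divide both by 34: 170/34 = 5, 102/34 = 3
Simplified ratio = 5:3

5:3


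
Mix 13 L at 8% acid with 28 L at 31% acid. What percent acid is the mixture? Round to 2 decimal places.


Solute in mixture 1 = 8% of 13 L = 13*8/100 = 26/25 L
Solute in mixture 2 = 31% of 28 L = 28*31/100 = 217/25 L
Total solute = 26/25 + 217/25 = 243/25 L
Total volume = 13 + 28 = 41 L
Final concentration = 243/25/41 * 100 = 23.71%

23.71


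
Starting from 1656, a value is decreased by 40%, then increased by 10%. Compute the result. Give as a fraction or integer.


Start: 1656
Step 1: decrease by 40% => multiply by 60/100
  1656 * 60/100 = 4968/5
Step 2: increase by 10% => multiply by 110/100
  4968/5 * 110/100 = 27324/25
Final value = 27324/25

27324/25


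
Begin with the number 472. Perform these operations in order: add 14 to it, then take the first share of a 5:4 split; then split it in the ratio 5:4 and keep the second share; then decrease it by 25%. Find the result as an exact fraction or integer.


Start with 472.
Step 1: Add 14: 472+14=486; split 5:4 first = 486*5/9 = 270
Step 2: Split 5:4, second share = 270 * 4/9 = 120
Step 3: Decrease by 25%: 120 * 75/100 = 90
Final result = 90

90


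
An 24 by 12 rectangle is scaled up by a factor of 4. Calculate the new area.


Original dimensions: 24 x 12
Enlargement factor = 4
New width = 24 * 4 = 96
New height = 12 * 4 = 48
New area = 96 * 48 = 4608

4608


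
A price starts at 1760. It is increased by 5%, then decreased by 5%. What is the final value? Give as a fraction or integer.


Start: 1760
Step 1: increase by 5% => multiply by 105/100
  1760 * 105/100 = 1848
Step 2: decrease by 5% => multiply by 95/100
  1848 * 95/100 = 8778/5
Final value = 8778/5

8778/5


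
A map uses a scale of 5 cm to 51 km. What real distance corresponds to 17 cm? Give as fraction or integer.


Map scale: 5 cm = 51 km
Measured distance on map = 17 cm
Set up proportion: 17 * 51 / 5
= 867 / 5
= 867/5 km

867/5


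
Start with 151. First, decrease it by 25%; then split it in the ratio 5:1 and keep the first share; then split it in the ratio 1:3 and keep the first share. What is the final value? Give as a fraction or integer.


Start with 151.
Step 1: Decrease by 25%: 151 * 75/100 = 453/4
Step 2: Split 5:1, first share = 453/4 * 5/6 = 755/8
Step 3: Split 1:3, first share = 755/8 * 1/4 = 755/32
Final result = 755/32

755/32


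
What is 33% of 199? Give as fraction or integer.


Compute 33% of 199
Convert percentage: 33% = 33/100
Multiply: 199 * 33/100
= 6567/100
= 6567/100

6567/100


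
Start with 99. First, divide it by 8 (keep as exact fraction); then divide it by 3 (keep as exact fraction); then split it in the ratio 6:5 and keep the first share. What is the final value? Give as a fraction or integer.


Start with 99.
Step 1: Divide by 8: 99 / 8 = 99/8
Step 2: Divide by 3: 99/8 / 3 = 33/8
Step 3: Split 6:5, first share = 33/8 * 6/11 = 9/4
Final result = 9/4

9/4


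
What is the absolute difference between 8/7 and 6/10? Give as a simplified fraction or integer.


Simplify: 8/7 = 8/7 and 6/10 = 3/5
Find common denominator: LCD = 35
Convert: 40/35 and 21/35
Difference = |40 - 21|/35 = 19/35
Simplified = 19/35

19/35


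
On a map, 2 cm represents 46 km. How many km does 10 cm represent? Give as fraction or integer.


Map scale: 2 cm = 46 km
Measured distance on map = 10 cm
Set up proportion: 10 * 46 / 2
= 460 / 2
= 230 km

230


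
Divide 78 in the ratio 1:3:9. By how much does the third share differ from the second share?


Total parts = 1 + 3 + 9 = 13
Value per part = 78 / 13 = 6
Shares: 1*6=6, 3*6=18, 9*6=54
Third share = 54, second share = 18
Difference = |54 - 18| = 36

36


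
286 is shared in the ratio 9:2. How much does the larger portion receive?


Total parts = 9 + 2 = 11
Value per part = 286 / 11 = 26
First share = 9 * 26 = 234
Second share = 2 * 26 = 52
Larger share = 234

234


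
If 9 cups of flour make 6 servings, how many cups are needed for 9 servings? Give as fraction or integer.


Original: 9 cups for 6 servings
Target servings = 9
Scaling factor = 9/6
New amount = 9 * 9/6
= 81/6
= 27/2 cups

27/2


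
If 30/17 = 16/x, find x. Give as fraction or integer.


Setting up: 30/17 = 16/x
Cross multiply: 30 * x = 17 * 16
30x = 272
x = 272/30
x = 136/15

136/15


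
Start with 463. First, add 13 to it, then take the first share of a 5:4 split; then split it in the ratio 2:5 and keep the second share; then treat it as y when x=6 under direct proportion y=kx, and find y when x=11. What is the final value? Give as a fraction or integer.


Start with 463.
Step 1: Add 13: 463+13=476; split 5:4 first = 476*5/9 = 2380/9
Step 2: Split 2:5, second share = 2380/9 * 5/7 = 1700/9
Step 3: Direct prop: k = (1700/9)/6; new y = k*11 = 1700/9*11/6 = 9350/27
Final result = 9350/27

9350/27


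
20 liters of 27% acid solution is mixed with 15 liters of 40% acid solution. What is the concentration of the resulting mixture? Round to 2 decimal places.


Solute in mixture 1 = 27% of 20 L = 20*27/100 = 27/5 L
Solute in mixture 2 = 40% of 15 L = 15*40/100 = 6 L
Total solute = 27/5 + 6 = 57/5 L
Total volume = 20 + 15 = 35 L
Final concentration = 57/5/35 * 100 = 32.57%

32.57


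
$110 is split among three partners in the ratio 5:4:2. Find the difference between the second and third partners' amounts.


Total parts = 5 + 4 + 2 = 11
Value per part = 110 / 11 = 10
Shares: 5*10=50, 4*10=40, 2*10=20
Second share = 40, third share = 20
Difference = |40 - 20| = 20

20


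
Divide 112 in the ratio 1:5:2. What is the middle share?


Ratio = 1:5:2
Total parts = 1 + 5 + 2 = 8
Value per part = 112 / 8 = 14
First share = 1 * 14 = 14
Middle share = 5 * 14 = 70
Third share = 2 * 14 = 28

70


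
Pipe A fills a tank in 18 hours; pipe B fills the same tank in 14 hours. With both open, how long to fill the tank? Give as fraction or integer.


Rate of A = 1/18 job per hour
Rate of B = 1/14 job per hour
Combined rate = 1/18 + 1/14
Find common denominator: (14 + 18)/(18*14) = 32/252
Combined rate = 8/63 job per hour
Time together = 1 / (8/63) = 63/8 hours

63/8


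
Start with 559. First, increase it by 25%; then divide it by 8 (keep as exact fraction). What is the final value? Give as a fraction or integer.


Start with 559.
Step 1: Increase by 25%: 559 * 125/100 = 2795/4
Step 2: Divide by 8: 2795/4 / 8 = 2795/32
Final result = 2795/32

2795/32


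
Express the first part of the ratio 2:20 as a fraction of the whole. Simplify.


Total parts = 2 + 20 = 22
First part fraction = 2/22
Simplify: 2/22 = 1/11

1/11


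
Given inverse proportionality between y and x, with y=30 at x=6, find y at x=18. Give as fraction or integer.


Inverse proportion: y = k/x
Find k: k = 6 * 30 = 180
Compute y at x=18: y = 180/18
y = 10

10


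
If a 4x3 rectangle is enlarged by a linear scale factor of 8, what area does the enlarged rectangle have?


Original dimensions: 4 x 3
Enlargement factor = 8
New width = 4 * 8 = 32
New height = 3 * 8 = 24
New area = 32 * 24 = 768

768


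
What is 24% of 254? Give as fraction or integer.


Compute 24% of 254
Convert percentage: 24% = 24/100
Multiply: 254 * 24/100
= 6096/100
= 1524/25

1524/25


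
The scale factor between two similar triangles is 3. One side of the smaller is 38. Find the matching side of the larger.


Similar triangles have proportional sides
Scale factor = 3
Smaller side = 38
Corresponding larger side = 38 * 3
= 114

114


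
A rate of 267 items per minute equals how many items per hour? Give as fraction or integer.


Converting from per minute to per hour
Rate = 267 items per minute
Multiply by 60: 267 * 60
= 16020 items per hour

16020


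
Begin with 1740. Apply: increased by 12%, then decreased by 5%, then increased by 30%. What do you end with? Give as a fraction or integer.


Start: 1740
Step 1: increase by 12% => multiply by 112/100
  1740 * 112/100 = 9744/5
Step 2: decrease by 5% => multiply by 95/100
  9744/5 * 95/100 = 46284/25
Step 3: increase by 30% => multiply by 130/100
  46284/25 * 130/100 = 300846/125
Final value = 300846/125

300846/125


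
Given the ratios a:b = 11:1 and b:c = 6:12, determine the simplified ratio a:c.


Given a:b = 11:1 and b:c = 6:12
Make b consistent. Multiply first ratio by 6: a:b = 66:6
Multiply second ratio by 1: b:c = 6:12
Now b = 6 in both, so a:b:c = 66:6:12
Therefore a:c = 66:12
Simplify by GCD: a:c = 11:2

11:2


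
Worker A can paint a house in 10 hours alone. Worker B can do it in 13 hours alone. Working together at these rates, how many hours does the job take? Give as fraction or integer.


Rate of A = 1/10 job per hour
Rate of B = 1/13 job per hour
Combined rate = 1/10 + 1/13
Find common denominator: (13 + 10)/(10*13) = 23/130
Combined rate = 23/130 job per hour
Time together = 1 / (23/130) = 130/23 hours

130/23


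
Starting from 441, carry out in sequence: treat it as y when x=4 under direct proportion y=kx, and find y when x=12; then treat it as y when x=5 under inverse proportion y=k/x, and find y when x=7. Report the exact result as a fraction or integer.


Start with 441.
Step 1: Direct prop: k = (441)/4; new y = k*12 = 441*12/4 = 1323
Step 2: Inverse prop: k = (1323)*5; new y = k/7 = 1323*5/7 = 945
Final result = 945

945


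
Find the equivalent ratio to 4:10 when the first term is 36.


Original ratio: 4:10
First term target: 36
Scale factor = 36 / 4 = 9
Multiply second term: 10 * 9 = 90
Equivalent ratio = 36:90

36:90


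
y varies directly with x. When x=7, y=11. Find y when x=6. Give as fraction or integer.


Direct proportion: y = kx
Find k: k = 11/7 = 11/7
Compute y at x=6: y = 11/7 * 6
y = 66/7

66/7


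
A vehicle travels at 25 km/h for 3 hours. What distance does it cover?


Using distance = speed * time
Speed = 25 km/h
Time = 3 hours
Distance = 25 * 3
= 75 km

75


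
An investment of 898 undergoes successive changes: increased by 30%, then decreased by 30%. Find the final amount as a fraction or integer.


Start: 898
Step 1: increase by 30% => multiply by 130/100
  898 * 130/100 = 5837/5
Step 2: decrease by 30% => multiply by 70/100
  5837/5 * 70/100 = 40859/50
Final value = 40859/50

40859/50


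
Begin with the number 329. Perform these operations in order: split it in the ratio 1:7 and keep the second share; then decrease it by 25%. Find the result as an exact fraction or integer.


Start with 329.
Step 1: Split 1:7, second share = 329 * 7/8 = 2303/8
Step 2: Decrease by 25%: 2303/8 * 75/100 = 6909/32
Final result = 6909/32

6909/32


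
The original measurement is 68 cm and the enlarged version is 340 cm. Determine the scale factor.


Original length = 68 cm
Scaled length = 340 cm
Scale factor = 340 / 68
= 5

5


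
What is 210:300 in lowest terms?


Find GCD(210, 300)
GCD = 30
Divide both by 30: 210/30 = 7, 300/30 = 10
Simplified ratio = 7:10

7:10


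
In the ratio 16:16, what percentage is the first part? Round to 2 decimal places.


Total parts = 16 + 16 = 32
First part fraction = 16/32
Percentage = (16/32) * 100
= 0.5 * 100
= 50.00%

50.00


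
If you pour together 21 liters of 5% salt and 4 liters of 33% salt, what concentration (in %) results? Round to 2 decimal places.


Solute in mixture 1 = 5% of 21 L = 21*5/100 = 21/20 L
Solute in mixture 2 = 33% of 4 L = 4*33/100 = 33/25 L
Total solute = 21/20 + 33/25 = 237/100 L
Total volume = 21 + 4 = 25 L
Final concentration = 237/100/25 * 100 = 9.48%

9.48


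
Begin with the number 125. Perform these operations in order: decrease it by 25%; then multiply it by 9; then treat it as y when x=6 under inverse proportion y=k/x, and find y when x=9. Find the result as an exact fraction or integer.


Start with 125.
Step 1: Decrease by 25%: 125 * 75/100 = 375/4
Step 2: Multiply by 9: 375/4 * 9 = 3375/4
Step 3: Inverse prop: k = (3375/4)*6; new y = k/9 = 3375/4*6/9 = 1125/2
Final result = 1125/2

1125/2


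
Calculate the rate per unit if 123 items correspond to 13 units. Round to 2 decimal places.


Total items = 123
Number of units = 13
Unit rate = 123 / 13
= 9.46 items per unit

9.46


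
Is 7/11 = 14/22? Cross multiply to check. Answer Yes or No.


Cross multiply to check 7/11 = 14/22
Left cross product: 7 * 22 = 154
Right cross product: 11 * 14 = 154
154 = 154
Equal, so proportions match => Yes

Yes


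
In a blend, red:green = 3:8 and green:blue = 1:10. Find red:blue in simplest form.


Given a:b = 3:8 and b:c = 1:10
Make b consistent. Multiply first ratio by 1: a:b = 3:8
Multiply second ratio by 8: b:c = 8:80
Now b = 8 in both, so a:b:c = 3:8:80
Therefore a:c = 3:80
Simplify by GCD: a:c = 3:80

3:80


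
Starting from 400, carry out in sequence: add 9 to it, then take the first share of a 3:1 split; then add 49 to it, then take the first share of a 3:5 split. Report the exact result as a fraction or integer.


Start with 400.
Step 1: Add 9: 400+9=409; split 3:1 first = 409*3/4 = 1227/4
Step 2: Add 49: 1227/4+49=1423/4; split 3:5 first = 1423/4*3/8 = 4269/32
Final result = 4269/32

4269/32


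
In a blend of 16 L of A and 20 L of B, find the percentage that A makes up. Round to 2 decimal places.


Volume of A = 16 L
Volume of B = 20 L
Total volume = 16 + 20 = 36 L
Percentage of A = (16/36) * 100
= 44.44%

44.44


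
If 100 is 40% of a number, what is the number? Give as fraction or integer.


Given: 100 is 40% of the whole
Set up: 100 = 40/100 * whole
whole = 100 * 100 / 40
whole = 10000 / 40
whole = 250

250


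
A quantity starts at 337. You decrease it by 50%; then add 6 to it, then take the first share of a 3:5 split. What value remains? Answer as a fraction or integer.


Start with 337.
Step 1: Decrease by 50%: 337 * 50/100 = 337/2
Step 2: Add 6: 337/2+6=349/2; split 3:5 first = 349/2*3/8 = 1047/16
Final result = 1047/16

1047/16


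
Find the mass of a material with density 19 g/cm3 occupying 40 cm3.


Using mass = density * volume
Density = 19 g/cm3
Volume = 40 cm3
Mass = 19 * 40
= 760 g

760


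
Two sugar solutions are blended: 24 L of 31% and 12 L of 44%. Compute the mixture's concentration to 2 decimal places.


Solute in mixture 1 = 31% of 24 L = 24*31/100 = 186/25 L
Solute in mixture 2 = 44% of 12 L = 12*44/100 = 132/25 L
Total solute = 186/25 + 132/25 = 318/25 L
Total volume = 24 + 12 = 36 L
Final concentration = 318/25/36 * 100 = 35.33%

35.33


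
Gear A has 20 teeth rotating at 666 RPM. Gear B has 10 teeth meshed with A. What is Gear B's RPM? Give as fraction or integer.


Gear ratio: teeth_A * RPM_A = teeth_B * RPM_B
20 * 666 = 10 * RPM_B
13320 = 10 * RPM_B
RPM_B = 13320 / 10
RPM_B = 1332

1332


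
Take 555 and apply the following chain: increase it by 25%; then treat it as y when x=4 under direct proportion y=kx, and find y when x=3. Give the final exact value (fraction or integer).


Start with 555.
Step 1: Increase by 25%: 555 * 125/100 = 2775/4
Step 2: Direct prop: k = (2775/4)/4; new y = k*3 = 2775/4*3/4 = 8325/16
Final result = 8325/16

8325/16


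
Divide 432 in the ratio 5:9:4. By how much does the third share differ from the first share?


Total parts = 5 + 9 + 4 = 18
Value per part = 432 / 18 = 24
Shares: 5*24=120, 9*24=216, 4*24=96
Third share = 96, first share = 120
Difference = |96 - 120| = 24

24


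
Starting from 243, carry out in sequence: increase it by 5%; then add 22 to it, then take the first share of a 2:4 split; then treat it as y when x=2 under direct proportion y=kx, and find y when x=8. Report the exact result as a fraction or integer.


Start with 243.
Step 1: Increase by 5%: 243 * 105/100 = 5103/20
Step 2: Add 22: 5103/20+22=5543/20; split 2:4 first = 5543/20*2/6 = 5543/60
Step 3: Direct prop: k = (5543/60)/2; new y = k*8 = 5543/60*8/2 = 5543/15
Final result = 5543/15

5543/15


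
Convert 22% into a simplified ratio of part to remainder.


Part = 22%, Remainder = 78%
Ratio = 22:78
GCD(22, 78) = 2
Simplify: 11:39 = 11:39

11:39


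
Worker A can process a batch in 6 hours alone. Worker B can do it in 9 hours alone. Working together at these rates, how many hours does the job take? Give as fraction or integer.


Rate of A = 1/6 job per hour
Rate of B = 1/9 job per hour
Combined rate = 1/6 + 1/9
Find common denominator: (9 + 6)/(6*9) = 15/54
Combined rate = 5/18 job per hour
Time together = 1 / (5/18) = 18/5 hours

18/5


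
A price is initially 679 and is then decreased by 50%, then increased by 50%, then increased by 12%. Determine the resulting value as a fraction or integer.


Start: 679
Step 1: decrease by 50% => multiply by 50/100
  679 * 50/100 = 679/2
Step 2: increase by 50% => multiply by 150/100
  679/2 * 150/100 = 2037/4
Step 3: increase by 12% => multiply by 112/100
  2037/4 * 112/100 = 14259/25
Final value = 14259/25

14259/25


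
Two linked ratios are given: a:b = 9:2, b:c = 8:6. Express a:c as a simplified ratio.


Given a:b = 9:2 and b:c = 8:6
Make b consistent. Multiply first ratio by 8: a:b = 72:16
Multiply second ratio by 2: b:c = 16:12
Now b = 16 in both, so a:b:c = 72:16:12
Therefore a:c = 72:12
Simplify by GCD: a:c = 6:1

6:1


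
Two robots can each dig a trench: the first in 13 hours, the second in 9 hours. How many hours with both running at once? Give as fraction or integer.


Rate of A = 1/13 job per hour
Rate of B = 1/9 job per hour
Combined rate = 1/13 + 1/9
Find common denominator: (9 + 13)/(13*9) = 22/117
Combined rate = 22/117 job per hour
Time together = 1 / (22/117) = 117/22 hours

117/22


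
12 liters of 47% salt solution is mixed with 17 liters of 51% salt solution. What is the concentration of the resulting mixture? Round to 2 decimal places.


Solute in mixture 1 = 47% of 12 L = 12*47/100 = 141/25 L
Solute in mixture 2 = 51% of 17 L = 17*51/100 = 867/100 L
Total solute = 141/25 + 867/100 = 1431/100 L
Total volume = 12 + 17 = 29 L
Final concentration = 1431/100/29 * 100 = 49.34%

49.34


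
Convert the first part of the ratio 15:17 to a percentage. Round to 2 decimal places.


Total parts = 15 + 17 = 32
First part fraction = 15/32
Percentage = (15/32) * 100
= 0.46875 * 100
= 46.88%

46.88


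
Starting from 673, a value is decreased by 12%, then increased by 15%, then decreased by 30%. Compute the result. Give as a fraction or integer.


Start: 673
Step 1: decrease by 12% => multiply by 88/100
  673 * 88/100 = 14806/25
Step 2: increase by 15% => multiply by 115/100
  14806/25 * 115/100 = 170269/250
Step 3: decrease by 30% => multiply by 70/100
  170269/250 * 70/100 = 1191883/2500
Final value = 1191883/2500

1191883/2500


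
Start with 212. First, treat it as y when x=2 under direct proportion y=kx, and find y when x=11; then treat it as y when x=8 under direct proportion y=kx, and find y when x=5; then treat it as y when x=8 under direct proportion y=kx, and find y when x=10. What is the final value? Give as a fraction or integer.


Start with 212.
Step 1: Direct prop: k = (212)/2; new y = k*11 = 212*11/2 = 1166
Step 2: Direct prop: k = (1166)/8; new y = k*5 = 1166*5/8 = 2915/4
Step 3: Direct prop: k = (2915/4)/8; new y = k*10 = 2915/4*10/8 = 14575/16
Final result = 14575/16

14575/16


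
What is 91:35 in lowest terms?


Find GCD(91, 35)
GCD = 7
Divide both by 7: 91/7 = 13, 35/7 = 5
Simplified ratio = 13:5

13:5


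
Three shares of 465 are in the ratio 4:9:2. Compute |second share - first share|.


Total parts = 4 + 9 + 2 = 15
Value per part = 465 / 15 = 31
Shares: 4*31=124, 9*31=279, 2*31=62
Second share = 279, first share = 124
Difference = |279 - 124| = 155

155


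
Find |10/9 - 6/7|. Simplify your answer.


Simplify: 10/9 = 10/9 and 6/7 = 6/7
Find common denominator: LCD = 63
Convert: 70/63 and 54/63
Difference = |70 - 54|/63 = 16/63
Simplified = 16/63

16/63


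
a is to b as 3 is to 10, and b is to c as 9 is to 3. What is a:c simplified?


Given a:b = 3:10 and b:c = 9:3
Make b consistent. Multiply first ratio by 9: a:b = 27:90
Multiply second ratio by 10: b:c = 90:30
Now b = 90 in both, so a:b:c = 27:90:30
Therefore a:c = 27:30
Simplify by GCD: a:c = 9:10

9:10


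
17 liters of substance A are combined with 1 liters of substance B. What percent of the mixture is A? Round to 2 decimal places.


Volume of A = 17 L
Volume of B = 1 L
Total volume = 17 + 1 = 18 L
Percentage of A = (17/18) * 100
= 94.44%

94.44


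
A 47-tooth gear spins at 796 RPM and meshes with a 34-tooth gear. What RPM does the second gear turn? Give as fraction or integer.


Gear ratio: teeth_A * RPM_A = teeth_B * RPM_B
47 * 796 = 34 * RPM_B
37412 = 34 * RPM_B
RPM_B = 37412 / 34
RPM_B = 18706/17

18706/17


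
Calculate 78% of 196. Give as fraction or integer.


Compute 78% of 196
Convert percentage: 78% = 78/100
Multiply: 196 * 78/100
= 15288/100
= 3822/25

3822/25


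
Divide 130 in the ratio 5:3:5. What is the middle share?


Ratio = 5:3:5
Total parts = 5 + 3 + 5 = 13
Value per part = 130 / 13 = 10
First share = 5 * 10 = 50
Middle share = 3 * 10 = 30
Third share = 5 * 10 = 50

30


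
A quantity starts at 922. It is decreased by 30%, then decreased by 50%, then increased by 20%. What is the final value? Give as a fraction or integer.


Start: 922
Step 1: decrease by 30% => multiply by 70/100
  922 * 70/100 = 3227/5
Step 2: decrease by 50% => multiply by 50/100
  3227/5 * 50/100 = 3227/10
Step 3: increase by 20% => multiply by 120/100
  3227/10 * 120/100 = 9681/25
Final value = 9681/25

9681/25


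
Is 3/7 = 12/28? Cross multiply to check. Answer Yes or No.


Cross multiply to check 3/7 = 12/28
Left cross product: 3 * 28 = 84
Right cross product: 7 * 12 = 84
84 = 84
Equal, so proportions match => Yes

Yes


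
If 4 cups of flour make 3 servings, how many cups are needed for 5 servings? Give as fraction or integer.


Original: 4 cups for 3 servings
Target servings = 5
Scaling factor = 5/3
New amount = 4 * 5/3
= 20/3
= 20/3 cups

20/3


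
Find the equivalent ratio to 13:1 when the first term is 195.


Original ratio: 13:1
First term target: 195
Scale factor = 195 / 13 = 15
Multiply second term: 1 * 15 = 15
Equivalent ratio = 195:15

195:15


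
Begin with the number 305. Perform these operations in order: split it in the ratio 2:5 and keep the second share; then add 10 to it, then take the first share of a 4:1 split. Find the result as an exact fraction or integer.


Start with 305.
Step 1: Split 2:5, second share = 305 * 5/7 = 1525/7
Step 2: Add 10: 1525/7+10=1595/7; split 4:1 first = 1595/7*4/5 = 1276/7
Final result = 1276/7

1276/7


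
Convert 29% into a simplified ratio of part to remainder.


Part = 29%, Remainder = 71%
Ratio = 29:71
GCD(29, 71) = 1
Simplify: 29:71 = 29:71

29:71


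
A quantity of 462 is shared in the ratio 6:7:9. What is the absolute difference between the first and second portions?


Total parts = 6 + 7 + 9 = 22
Value per part = 462 / 22 = 21
Shares: 6*21=126, 7*21=147, 9*21=189
First share = 126, second share = 147
Difference = |126 - 147| = 21

21


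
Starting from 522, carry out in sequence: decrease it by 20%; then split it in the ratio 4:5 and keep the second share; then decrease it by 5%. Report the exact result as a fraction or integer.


Start with 522.
Step 1: Decrease by 20%: 522 * 80/100 = 2088/5
Step 2: Split 4:5, second share = 2088/5 * 5/9 = 232
Step 3: Decrease by 5%: 232 * 95/100 = 1102/5
Final result = 1102/5

1102/5


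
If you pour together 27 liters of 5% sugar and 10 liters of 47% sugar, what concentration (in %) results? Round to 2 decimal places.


Solute in mixture 1 = 5% of 27 L = 27*5/100 = 27/20 L
Solute in mixture 2 = 47% of 10 L = 10*47/100 = 47/10 L
Total solute = 27/20 + 47/10 = 121/20 L
Total volume = 27 + 10 = 37 L
Final concentration = 121/20/37 * 100 = 16.35%

16.35


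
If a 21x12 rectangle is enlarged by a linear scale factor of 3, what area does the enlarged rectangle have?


Original dimensions: 21 x 12
Enlargement factor = 3
New width = 21 * 3 = 63
New height = 12 * 3 = 36
New area = 63 * 36 = 2268

2268


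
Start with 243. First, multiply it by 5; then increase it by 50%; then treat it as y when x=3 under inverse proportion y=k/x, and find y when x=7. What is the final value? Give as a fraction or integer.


Start with 243.
Step 1: Multiply by 5: 243 * 5 = 1215
Step 2: Increase by 50%: 1215 * 150/100 = 3645/2
Step 3: Inverse prop: k = (3645/2)*3; new y = k/7 = 3645/2*3/7 = 10935/14
Final result = 10935/14

10935/14


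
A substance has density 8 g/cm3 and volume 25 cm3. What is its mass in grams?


Using mass = density * volume
Density = 8 g/cm3
Volume = 25 cm3
Mass = 8 * 25
= 200 g

200


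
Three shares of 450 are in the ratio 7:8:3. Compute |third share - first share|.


Total parts = 7 + 8 + 3 = 18
Value per part = 450 / 18 = 25
Shares: 7*25=175, 8*25=200, 3*25=75
Third share = 75, first share = 175
Difference = |75 - 175| = 100

100


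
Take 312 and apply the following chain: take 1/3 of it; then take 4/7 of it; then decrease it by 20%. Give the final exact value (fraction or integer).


Start with 312.
Step 1: Take 1/3: 312 * 1/3 = 104
Step 2: Take 4/7: 104 * 4/7 = 416/7
Step 3: Decrease by 20%: 416/7 * 80/100 = 1664/35
Final result = 1664/35

1664/35


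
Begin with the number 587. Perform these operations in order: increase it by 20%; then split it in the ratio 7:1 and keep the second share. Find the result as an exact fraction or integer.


Start with 587.
Step 1: Increase by 20%: 587 * 120/100 = 3522/5
Step 2: Split 7:1, second share = 3522/5 * 1/8 = 1761/20
Final result = 1761/20

1761/20


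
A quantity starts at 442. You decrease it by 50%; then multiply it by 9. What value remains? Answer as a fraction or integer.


Start with 442.
Step 1: Decrease by 50%: 442 * 50/100 = 221
Step 2: Multiply by 9: 221 * 9 = 1989
Final result = 1989

1989


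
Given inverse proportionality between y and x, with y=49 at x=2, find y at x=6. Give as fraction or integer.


Inverse proportion: y = k/x
Find k: k = 2 * 49 = 98
Compute y at x=6: y = 98/6
y = 49/3

49/3


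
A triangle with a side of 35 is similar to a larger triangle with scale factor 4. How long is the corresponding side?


Similar triangles have proportional sides
Scale factor = 4
Smaller side = 35
Corresponding larger side = 35 * 4
= 140

140


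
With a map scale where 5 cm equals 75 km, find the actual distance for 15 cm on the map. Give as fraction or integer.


Map scale: 5 cm = 75 km
Measured distance on map = 15 cm
Set up proportion: 15 * 75 / 5
= 1125 / 5
= 225 km

225


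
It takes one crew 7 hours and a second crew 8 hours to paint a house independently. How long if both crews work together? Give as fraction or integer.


Rate of A = 1/7 job per hour
Rate of B = 1/8 job per hour
Combined rate = 1/7 + 1/8
Find common denominator: (8 + 7)/(7*8) = 15/56
Combined rate = 15/56 job per hour
Time together = 1 / (15/56) = 56/15 hours

56/15


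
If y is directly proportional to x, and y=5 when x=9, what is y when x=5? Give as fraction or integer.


Direct proportion: y = kx
Find k: k = 5/9 = 5/9
Compute y at x=5: y = 5/9 * 5
y = 25/9

25/9


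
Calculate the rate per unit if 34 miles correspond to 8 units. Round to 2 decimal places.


Total miles = 34
Number of units = 8
Unit rate = 34 / 8
= 4.25 miles per unit

4.25


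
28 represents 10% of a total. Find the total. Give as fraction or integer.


Given: 28 is 10% of the whole
Set up: 28 = 10/100 * whole
whole = 28 * 100 / 10
whole = 2800 / 10
whole = 280

280


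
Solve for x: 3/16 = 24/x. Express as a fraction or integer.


Setting up: 3/16 = 24/x
Cross multiply: 3 * x = 16 * 24
3x = 384
x = 384/3
x = 128

128


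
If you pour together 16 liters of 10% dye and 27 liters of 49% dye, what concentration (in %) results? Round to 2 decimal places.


Solute in mixture 1 = 10% of 16 L = 16*10/100 = 8/5 L
Solute in mixture 2 = 49% of 27 L = 27*49/100 = 1323/100 L
Total solute = 8/5 + 1323/100 = 1483/100 L
Total volume = 16 + 27 = 43 L
Final concentration = 1483/100/43 * 100 = 34.49%

34.49


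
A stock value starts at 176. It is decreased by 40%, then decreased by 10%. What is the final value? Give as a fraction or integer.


Start: 176
Step 1: decrease by 40% => multiply by 60/100
  176 * 60/100 = 528/5
Step 2: decrease by 10% => multiply by 90/100
  528/5 * 90/100 = 2376/25
Final value = 2376/25

2376/25


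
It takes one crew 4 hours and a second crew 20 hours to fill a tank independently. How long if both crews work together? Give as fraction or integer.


Rate of A = 1/4 job per hour
Rate of B = 1/20 job per hour
Combined rate = 1/4 + 1/20
Find common denominator: (20 + 4)/(4*20) = 24/80
Combined rate = 3/10 job per hour
Time together = 1 / (3/10) = 10/3 hours

10/3


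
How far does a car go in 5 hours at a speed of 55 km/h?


Using distance = speed * time
Speed = 55 km/h
Time = 5 hours
Distance = 55 * 5
= 275 km

275


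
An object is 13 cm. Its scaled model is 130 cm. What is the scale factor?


Original length = 13 cm
Scaled length = 130 cm
Scale factor = 130 / 13
= 10

10


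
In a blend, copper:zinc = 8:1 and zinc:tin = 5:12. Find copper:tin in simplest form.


Given a:b = 8:1 and b:c = 5:12
Make b consistent. Multiply first ratio by 5: a:b = 40:5
Multiply second ratio by 1: b:c = 5:12
Now b = 5 in both, so a:b:c = 40:5:12
Therefore a:c = 40:12
Simplify by GCD: a:c = 10:3

10:3


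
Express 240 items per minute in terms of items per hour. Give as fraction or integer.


Converting from per minute to per hour
Rate = 240 items per minute
Multiply by 60: 240 * 60
= 14400 items per hour

14400


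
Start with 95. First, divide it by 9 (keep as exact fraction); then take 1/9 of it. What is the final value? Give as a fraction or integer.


Start with 95.
Step 1: Divide by 9: 95 / 9 = 95/9
Step 2: Take 1/9: 95/9 * 1/9 = 95/81
Final result = 95/81

95/81


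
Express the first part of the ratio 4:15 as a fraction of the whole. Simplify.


Total parts = 4 + 15 = 19
First part fraction = 4/19
Simplify: 4/19 = 4/19

4/19


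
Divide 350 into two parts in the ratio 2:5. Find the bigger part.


Total parts = 2 + 5 = 7
Value per part = 350 / 7 = 50
First share = 2 * 50 = 100
Second share = 5 * 50 = 250
Larger share = 250

250


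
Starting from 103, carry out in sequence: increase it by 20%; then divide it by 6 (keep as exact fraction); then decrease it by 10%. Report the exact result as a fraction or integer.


Start with 103.
Step 1: Increase by 20%: 103 * 120/100 = 618/5
Step 2: Divide by 6: 618/5 / 6 = 103/5
Step 3: Decrease by 10%: 103/5 * 90/100 = 927/50
Final result = 927/50

927/50


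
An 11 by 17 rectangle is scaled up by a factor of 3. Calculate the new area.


Original dimensions: 11 x 17
Enlargement factor = 3
New width = 11 * 3 = 33
New height = 17 * 3 = 51
New area = 33 * 51 = 1683

1683


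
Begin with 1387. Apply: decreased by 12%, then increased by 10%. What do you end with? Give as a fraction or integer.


Start: 1387
Step 1: decrease by 12% => multiply by 88/100
  1387 * 88/100 = 30514/25
Step 2: increase by 10% => multiply by 110/100
  30514/25 * 110/100 = 167827/125
Final value = 167827/125

167827/125


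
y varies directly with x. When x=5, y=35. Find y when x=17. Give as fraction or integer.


Direct proportion: y = kx
Find k: k = 35/5 = 7
Compute y at x=17: y = 7 * 17
y = 119

119


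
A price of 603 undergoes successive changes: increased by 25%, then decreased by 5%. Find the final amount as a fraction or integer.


Start: 603
Step 1: increase by 25% => multiply by 125/100
  603 * 125/100 = 3015/4
Step 2: decrease by 5% => multiply by 95/100
  3015/4 * 95/100 = 11457/16
Final value = 11457/16

11457/16


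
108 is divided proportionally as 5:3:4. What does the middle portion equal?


Ratio = 5:3:4
Total parts = 5 + 3 + 4 = 12
Value per part = 108 / 12 = 9
First share = 5 * 9 = 45
Middle share = 3 * 9 = 27
Third share = 4 * 9 = 36

27


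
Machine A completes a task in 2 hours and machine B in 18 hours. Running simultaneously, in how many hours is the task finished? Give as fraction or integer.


Rate of A = 1/2 job per hour
Rate of B = 1/18 job per hour
Combined rate = 1/2 + 1/18
Find common denominator: (18 + 2)/(2*18) = 20/36
Combined rate = 5/9 job per hour
Time together = 1 / (5/9) = 9/5 hours

9/5


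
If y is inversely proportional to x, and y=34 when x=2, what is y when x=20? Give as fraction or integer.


Inverse proportion: y = k/x
Find k: k = 2 * 34 = 68
Compute y at x=20: y = 68/20
y = 17/5

17/5


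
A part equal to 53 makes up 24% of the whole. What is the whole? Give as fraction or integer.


Given: 53 is 24% of the whole
Set up: 53 = 24/100 * whole
whole = 53 * 100 / 24
whole = 5300 / 24
whole = 1325/6

1325/6


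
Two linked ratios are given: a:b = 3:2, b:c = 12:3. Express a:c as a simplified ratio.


Given a:b = 3:2 and b:c = 12:3
Make b consistent. Multiply first ratio by 12: a:b = 36:24
Multiply second ratio by 2: b:c = 24:6
Now b = 24 in both, so a:b:c = 36:24:6
Therefore a:c = 36:6
Simplify by GCD: a:c = 6:1

6:1


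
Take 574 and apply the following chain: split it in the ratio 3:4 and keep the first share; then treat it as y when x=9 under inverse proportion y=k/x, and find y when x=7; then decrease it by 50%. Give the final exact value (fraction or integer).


Start with 574.
Step 1: Split 3:4, first share = 574 * 3/7 = 246
Step 2: Inverse prop: k = (246)*9; new y = k/7 = 246*9/7 = 2214/7
Step 3: Decrease by 50%: 2214/7 * 50/100 = 1107/7
Final result = 1107/7

1107/7


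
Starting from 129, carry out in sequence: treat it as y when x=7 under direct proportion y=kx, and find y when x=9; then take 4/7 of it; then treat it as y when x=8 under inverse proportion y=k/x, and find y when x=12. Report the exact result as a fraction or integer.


Start with 129.
Step 1: Direct prop: k = (129)/7; new y = k*9 = 129*9/7 = 1161/7
Step 2: Take 4/7: 1161/7 * 4/7 = 4644/49
Step 3: Inverse prop: k = (4644/49)*8; new y = k/12 = 4644/49*8/12 = 3096/49
Final result = 3096/49

3096/49


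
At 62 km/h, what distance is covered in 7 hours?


Using distance = speed * time
Speed = 62 km/h
Time = 7 hours
Distance = 62 * 7
= 434 km

434


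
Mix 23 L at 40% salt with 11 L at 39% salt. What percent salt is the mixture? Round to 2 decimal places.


Solute in mixture 1 = 40% of 23 L = 23*40/100 = 46/5 L
Solute in mixture 2 = 39% of 11 L = 11*39/100 = 429/100 L
Total solute = 46/5 + 429/100 = 1349/100 L
Total volume = 23 + 11 = 34 L
Final concentration = 1349/100/34 * 100 = 39.68%

39.68


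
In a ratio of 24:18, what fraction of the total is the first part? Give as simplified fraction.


Total parts = 24 + 18 = 42
First part fraction = 24/42
Simplify: 24/42 = 4/7

4/7


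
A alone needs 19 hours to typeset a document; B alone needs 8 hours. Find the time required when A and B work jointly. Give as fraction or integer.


Rate of A = 1/19 job per hour
Rate of B = 1/8 job per hour
Combined rate = 1/19 + 1/8
Find common denominator: (8 + 19)/(19*8) = 27/152
Combined rate = 27/152 job per hour
Time together = 1 / (27/152) = 152/27 hours

152/27


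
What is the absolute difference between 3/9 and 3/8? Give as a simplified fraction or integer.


Simplify: 3/9 = 1/3 and 3/8 = 3/8
Find common denominator: LCD = 24
Convert: 8/24 and 9/24
Difference = |8 - 9|/24 = 1/24
Simplified = 1/24

1/24


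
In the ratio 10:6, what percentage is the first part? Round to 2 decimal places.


Total parts = 10 + 6 = 16
First part fraction = 10/16
Percentage = (10/16) * 100
= 0.625 * 100
= 62.50%

62.50


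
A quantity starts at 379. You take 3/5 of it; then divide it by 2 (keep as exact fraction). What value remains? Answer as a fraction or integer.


Start with 379.
Step 1: Take 3/5: 379 * 3/5 = 1137/5
Step 2: Divide by 2: 1137/5 / 2 = 1137/10
Final result = 1137/10

1137/10


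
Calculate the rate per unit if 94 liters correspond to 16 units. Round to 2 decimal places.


Total liters = 94
Number of units = 16
Unit rate = 94 / 16
= 5.88 liters per unit

5.88


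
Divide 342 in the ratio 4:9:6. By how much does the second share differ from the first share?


Total parts = 4 + 9 + 6 = 19
Value per part = 342 / 19 = 18
Shares: 4*18=72, 9*18=162, 6*18=108
Second share = 162, first share = 72
Difference = |162 - 72| = 90

90


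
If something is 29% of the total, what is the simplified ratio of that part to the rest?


Part = 29%, Remainder = 71%
Ratio = 29:71
GCD(29, 71) = 1
Simplify: 29:71 = 29:71

29:71


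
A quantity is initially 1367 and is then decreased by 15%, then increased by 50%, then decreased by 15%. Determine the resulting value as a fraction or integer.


Start: 1367
Step 1: decrease by 15% => multiply by 85/100
  1367 * 85/100 = 23239/20
Step 2: increase by 50% => multiply by 150/100
  23239/20 * 150/100 = 69717/40
Step 3: decrease by 15% => multiply by 85/100
  69717/40 * 85/100 = 1185189/800
Final value = 1185189/800

1185189/800
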